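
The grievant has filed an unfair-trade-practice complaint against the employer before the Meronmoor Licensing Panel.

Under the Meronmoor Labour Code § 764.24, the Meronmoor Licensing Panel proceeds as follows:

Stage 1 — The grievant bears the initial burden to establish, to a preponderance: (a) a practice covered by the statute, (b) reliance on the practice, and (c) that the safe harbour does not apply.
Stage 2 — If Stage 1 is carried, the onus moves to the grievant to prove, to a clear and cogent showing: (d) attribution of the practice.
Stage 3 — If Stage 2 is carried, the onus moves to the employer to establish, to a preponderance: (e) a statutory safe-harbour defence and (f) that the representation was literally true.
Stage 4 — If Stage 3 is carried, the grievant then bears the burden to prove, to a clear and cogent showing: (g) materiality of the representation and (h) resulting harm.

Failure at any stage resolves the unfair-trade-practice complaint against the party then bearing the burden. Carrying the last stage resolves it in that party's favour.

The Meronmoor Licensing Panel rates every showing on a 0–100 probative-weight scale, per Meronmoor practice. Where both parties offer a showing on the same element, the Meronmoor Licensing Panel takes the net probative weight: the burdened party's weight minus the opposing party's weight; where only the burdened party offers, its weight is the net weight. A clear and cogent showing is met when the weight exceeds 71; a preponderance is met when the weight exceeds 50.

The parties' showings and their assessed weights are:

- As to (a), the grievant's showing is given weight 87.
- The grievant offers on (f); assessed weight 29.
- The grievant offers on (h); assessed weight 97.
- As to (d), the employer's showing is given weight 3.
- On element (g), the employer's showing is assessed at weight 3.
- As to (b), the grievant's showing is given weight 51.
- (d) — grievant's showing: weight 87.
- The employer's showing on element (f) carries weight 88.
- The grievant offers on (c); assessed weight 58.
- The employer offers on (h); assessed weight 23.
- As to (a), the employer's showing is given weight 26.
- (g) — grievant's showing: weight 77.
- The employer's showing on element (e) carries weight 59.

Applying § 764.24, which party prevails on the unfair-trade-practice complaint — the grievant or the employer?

grievant

At Stage 1 the grievant must meet a preponderance (weight exceeds 50): on (a) the weight is 87 less the opposing 26 gives net 61, which does exceed 50, so (a) meets the standard; on (b) the weight is 51, > 50, so (b) meets the standard; on (c) the weight is 58, which does exceed 50, so (c) meets the standard.
  Stage 1 is satisfied; the grievant continues to bear the burden.
At Stage 2 the grievant must meet a clear and cogent showing (weight exceeds 71): on (d) the weight is 87 less the opposing 3 gives net 84, which does exceed 71, so (d) meets the standard.
  Stage 2 carried; the burden shifts to the employer.
At Stage 3 the employer must meet a preponderance (weight exceeds 50): on (e) the weight is 59, which does exceed 50, so (e) meets the standard; on (f) the weight is 88 less the opposing 29 gives net 59, > 50, so (f) meets the standard.
  All elements met. The burden passes to the grievant.
At Stage 4 the grievant must meet a clear and cogent showing (weight exceeds 71): on (g) the weight is 77 less the opposing 3 gives net 74, which does exceed 71, so (g) meets the standard; on (h) the weight is 97 less the opposing 23 gives net 74, > 71, so (h) meets the standard.
  All elements met at the final stage.
With every stage satisfied, the grievant prevails.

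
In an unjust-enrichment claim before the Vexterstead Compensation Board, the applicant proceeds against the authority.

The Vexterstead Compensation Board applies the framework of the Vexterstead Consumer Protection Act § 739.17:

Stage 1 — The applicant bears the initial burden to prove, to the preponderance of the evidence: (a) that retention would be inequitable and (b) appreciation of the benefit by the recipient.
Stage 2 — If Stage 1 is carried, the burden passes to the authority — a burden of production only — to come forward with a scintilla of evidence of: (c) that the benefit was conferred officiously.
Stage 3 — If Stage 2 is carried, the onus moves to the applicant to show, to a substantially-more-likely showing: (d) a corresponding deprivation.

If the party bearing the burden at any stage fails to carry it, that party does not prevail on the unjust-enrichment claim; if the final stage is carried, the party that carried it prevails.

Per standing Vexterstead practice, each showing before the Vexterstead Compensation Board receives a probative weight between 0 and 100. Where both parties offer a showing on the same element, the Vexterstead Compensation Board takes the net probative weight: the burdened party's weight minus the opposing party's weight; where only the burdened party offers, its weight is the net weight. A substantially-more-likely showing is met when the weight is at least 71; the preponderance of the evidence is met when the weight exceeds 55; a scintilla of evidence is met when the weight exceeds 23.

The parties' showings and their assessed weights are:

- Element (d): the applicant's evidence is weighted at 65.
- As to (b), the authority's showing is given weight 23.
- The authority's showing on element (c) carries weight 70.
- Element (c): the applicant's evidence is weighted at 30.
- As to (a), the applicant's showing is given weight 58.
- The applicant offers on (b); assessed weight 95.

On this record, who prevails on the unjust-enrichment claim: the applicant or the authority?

Stage 1 (applicant, the preponderance of the evidence, weight exceeds 55): (a) 58 > 55 — meets; (b) net 95−23=72 > 55 — meets.
  Stage 1 is satisfied; the onus moves to the authority.
Stage 2 (authority, a scintilla of evidence, weight exceeds 23): (c) net 70−30=40 > 23 — meets.
  Stage 2 carried; the burden shifts to the applicant.
Stage 3 (applicant, a substantially-more-likely showing, weight is at least 71): (d) 65 < 71 — fails.
  The applicant does not carry Stage 3.
The authority prevails.

authority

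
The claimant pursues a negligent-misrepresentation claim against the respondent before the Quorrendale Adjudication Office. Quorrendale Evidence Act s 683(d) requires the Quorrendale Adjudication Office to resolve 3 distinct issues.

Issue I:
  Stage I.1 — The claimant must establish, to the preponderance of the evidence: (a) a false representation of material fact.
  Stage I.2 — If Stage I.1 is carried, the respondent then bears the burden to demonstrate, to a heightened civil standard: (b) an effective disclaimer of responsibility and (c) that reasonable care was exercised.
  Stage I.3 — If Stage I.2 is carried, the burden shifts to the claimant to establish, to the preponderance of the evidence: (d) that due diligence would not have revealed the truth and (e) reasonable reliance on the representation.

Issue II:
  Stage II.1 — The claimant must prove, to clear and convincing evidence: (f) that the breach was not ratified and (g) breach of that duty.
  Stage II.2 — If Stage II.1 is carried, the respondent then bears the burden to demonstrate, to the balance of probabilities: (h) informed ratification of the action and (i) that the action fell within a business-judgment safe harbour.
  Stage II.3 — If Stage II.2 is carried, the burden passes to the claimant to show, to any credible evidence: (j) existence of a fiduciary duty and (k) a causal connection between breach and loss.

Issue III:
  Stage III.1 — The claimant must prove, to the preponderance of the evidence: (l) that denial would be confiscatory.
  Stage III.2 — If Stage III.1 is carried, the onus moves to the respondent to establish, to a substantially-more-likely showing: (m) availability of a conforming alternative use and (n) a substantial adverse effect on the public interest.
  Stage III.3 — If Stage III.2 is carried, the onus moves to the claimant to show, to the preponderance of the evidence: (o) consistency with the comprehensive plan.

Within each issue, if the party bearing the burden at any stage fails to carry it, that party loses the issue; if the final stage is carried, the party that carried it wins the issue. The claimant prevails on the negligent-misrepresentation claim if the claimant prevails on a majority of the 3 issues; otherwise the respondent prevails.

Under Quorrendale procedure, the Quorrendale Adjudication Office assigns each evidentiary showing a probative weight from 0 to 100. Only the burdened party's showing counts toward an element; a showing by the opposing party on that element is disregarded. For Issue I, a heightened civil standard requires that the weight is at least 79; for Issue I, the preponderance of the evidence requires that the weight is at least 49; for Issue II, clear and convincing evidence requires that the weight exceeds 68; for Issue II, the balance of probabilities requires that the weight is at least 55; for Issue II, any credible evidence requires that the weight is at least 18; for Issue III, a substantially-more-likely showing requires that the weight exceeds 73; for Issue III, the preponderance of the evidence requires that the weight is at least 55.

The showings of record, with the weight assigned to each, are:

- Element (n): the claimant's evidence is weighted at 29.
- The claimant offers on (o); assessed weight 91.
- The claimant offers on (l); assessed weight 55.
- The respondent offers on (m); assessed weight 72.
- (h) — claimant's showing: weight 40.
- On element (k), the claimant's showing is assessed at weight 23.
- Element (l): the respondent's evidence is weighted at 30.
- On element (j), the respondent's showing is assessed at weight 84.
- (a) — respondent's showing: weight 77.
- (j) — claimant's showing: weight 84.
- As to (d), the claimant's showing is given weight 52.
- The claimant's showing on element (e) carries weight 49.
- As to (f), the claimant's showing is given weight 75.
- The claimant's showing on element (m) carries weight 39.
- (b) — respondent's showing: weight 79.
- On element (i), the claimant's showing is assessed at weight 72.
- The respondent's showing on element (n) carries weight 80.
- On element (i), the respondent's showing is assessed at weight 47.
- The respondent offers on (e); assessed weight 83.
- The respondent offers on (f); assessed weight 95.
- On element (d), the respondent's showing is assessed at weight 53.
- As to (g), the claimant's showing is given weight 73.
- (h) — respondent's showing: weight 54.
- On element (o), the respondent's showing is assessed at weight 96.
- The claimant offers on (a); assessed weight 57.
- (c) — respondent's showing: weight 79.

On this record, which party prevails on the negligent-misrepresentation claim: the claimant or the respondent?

claimant

— Issue I —
Stage I.1 — burden on claimant; standard: the preponderance of the evidence (weight is at least 49).
    (a): 57 (respondent's 77 disregarded) ≥ 49 [met]
  All elements met. The burden passes to the respondent.
Stage I.2 — burden on respondent; standard: a heightened civil standard (weight is at least 79).
    (b): 79 ≥ 79 [met]
    (c): 79 ≥ 79 [met]
  Stage I.2 carried; the burden shifts to the claimant.
Stage I.3 — burden on claimant; standard: the preponderance of the evidence (weight is at least 49).
    (d): 52 (respondent's 53 disregarded) ≥ 49 [met]
    (e): 49 (respondent's 83 disregarded) ≥ 49 [met]
  The claimant carries the last stage.
Every stage carried; the claimant prevails on this issue.
— Issue II —
Stage II.1 (claimant, clear and convincing evidence, weight exceeds 68): (f) 75 (respondent's 95 disregarded) > 68 — meets; (g) 73 > 68 — meets.
  All elements met. The burden passes to the respondent.
Stage II.2 (respondent, the balance of probabilities, weight is at least 55): (h) 54 (claimant's 40 disregarded) < 55 — fails; (i) 47 (claimant's 72 disregarded) < 55 — fails.
  Not every element is met, so the respondent fails to carry Stage II.2.
The claimant prevails on this issue.
— Issue III —
At Stage III.1 the claimant must meet the preponderance of the evidence (weight is at least 55): on (l) the weight is 55 (the respondent's 30 is given no effect), ≥ 55, so (l) meets the standard.
  Stage III.1 is satisfied; the onus moves to the respondent.
At Stage III.2 the respondent must meet a substantially-more-likely showing (weight exceeds 73): on (m) the weight is 72 (the claimant's 39 is given no effect), ≤ 73, so (m) does not meet the standard; on (n) the weight is 80 (the claimant's 29 is given no effect), > 73, so (n) meets the standard.
  The respondent does not carry Stage III.2.
The claimant prevails on this issue.
Per-issue: Issue I → claimant; Issue II → claimant; Issue III → claimant. The claimant must prevail on a majority of issues; overall, the claimant prevails.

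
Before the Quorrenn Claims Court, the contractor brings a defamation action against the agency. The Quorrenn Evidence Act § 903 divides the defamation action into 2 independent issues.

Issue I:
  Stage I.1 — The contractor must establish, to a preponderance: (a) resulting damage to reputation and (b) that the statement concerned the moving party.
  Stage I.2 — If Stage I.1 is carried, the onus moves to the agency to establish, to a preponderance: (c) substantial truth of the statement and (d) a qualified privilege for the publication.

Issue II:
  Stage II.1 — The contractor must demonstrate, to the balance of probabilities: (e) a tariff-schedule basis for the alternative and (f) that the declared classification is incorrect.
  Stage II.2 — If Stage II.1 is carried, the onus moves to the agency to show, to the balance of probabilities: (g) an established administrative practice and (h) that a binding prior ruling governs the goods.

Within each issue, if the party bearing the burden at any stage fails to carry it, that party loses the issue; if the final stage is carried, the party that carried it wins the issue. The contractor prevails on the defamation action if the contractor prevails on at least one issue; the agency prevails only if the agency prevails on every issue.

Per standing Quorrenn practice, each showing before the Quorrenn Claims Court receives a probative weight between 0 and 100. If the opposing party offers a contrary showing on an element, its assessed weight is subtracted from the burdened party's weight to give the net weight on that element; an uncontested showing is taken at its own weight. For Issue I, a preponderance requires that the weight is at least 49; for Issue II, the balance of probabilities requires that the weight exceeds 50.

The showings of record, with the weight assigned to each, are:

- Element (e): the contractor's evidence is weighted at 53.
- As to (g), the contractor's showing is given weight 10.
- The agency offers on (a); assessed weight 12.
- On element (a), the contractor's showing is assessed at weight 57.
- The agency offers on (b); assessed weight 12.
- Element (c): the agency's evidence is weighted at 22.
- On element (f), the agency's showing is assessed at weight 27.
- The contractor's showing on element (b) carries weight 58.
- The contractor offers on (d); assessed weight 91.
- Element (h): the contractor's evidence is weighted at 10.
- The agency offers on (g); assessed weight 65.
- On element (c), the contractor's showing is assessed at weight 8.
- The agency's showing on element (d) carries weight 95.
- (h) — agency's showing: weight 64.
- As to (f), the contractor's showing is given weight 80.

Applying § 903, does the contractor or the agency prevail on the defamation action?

agency

— Issue I —
Stage I.1 — burden on contractor; standard: a preponderance (weight is at least 49).
    (a): 57 − 12 = 45 < 49 [not met]
    (b): 58 − 12 = 46 < 49 [not met]
  Stage I.1 not carried; the contractor fails its burden.
The analysis ends at Stage I.1; the agency prevails on this issue.
— Issue II —
At Stage II.1 the contractor must meet the balance of probabilities (weight exceeds 50): on (e) the weight is 53, > 50, so (e) meets the standard; on (f) the weight is 80 less the opposing 27 gives net 53, > 50, so (f) meets the standard.
  All elements met. The burden passes to the agency.
At Stage II.2 the agency must meet the balance of probabilities (weight exceeds 50): on (g) the weight is 65 less the opposing 10 gives net 55, which does exceed 50, so (g) meets the standard; on (h) the weight is 64 less the opposing 10 gives net 54, which does exceed 50, so (h) meets the standard.
  All elements met at the final stage.
All stages carried — the agency prevails on this issue.
Per-issue: Issue I → agency; Issue II → agency. The contractor must prevail on at least one issue; overall, the agency prevails.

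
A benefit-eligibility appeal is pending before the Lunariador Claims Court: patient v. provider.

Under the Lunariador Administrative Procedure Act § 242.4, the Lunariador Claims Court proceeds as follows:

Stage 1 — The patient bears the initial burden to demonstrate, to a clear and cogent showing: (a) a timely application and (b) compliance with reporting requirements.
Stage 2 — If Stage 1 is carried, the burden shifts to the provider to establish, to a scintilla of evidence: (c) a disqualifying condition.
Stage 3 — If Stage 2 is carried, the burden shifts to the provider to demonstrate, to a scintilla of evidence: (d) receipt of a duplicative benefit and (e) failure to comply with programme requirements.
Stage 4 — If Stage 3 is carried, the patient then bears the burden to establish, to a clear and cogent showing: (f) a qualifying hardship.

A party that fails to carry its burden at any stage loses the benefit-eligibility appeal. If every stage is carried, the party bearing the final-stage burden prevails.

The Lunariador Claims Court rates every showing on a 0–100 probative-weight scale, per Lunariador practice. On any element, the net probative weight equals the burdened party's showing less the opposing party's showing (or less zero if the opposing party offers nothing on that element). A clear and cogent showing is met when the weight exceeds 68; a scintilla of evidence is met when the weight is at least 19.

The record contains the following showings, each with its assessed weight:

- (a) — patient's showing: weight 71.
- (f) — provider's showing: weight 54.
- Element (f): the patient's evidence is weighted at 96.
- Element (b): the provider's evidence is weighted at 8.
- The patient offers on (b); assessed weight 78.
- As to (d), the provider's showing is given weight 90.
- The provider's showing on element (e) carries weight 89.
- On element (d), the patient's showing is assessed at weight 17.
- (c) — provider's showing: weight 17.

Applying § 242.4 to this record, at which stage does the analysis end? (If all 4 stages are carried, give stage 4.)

stage 2

At Stage 1 the patient must meet a clear and cogent showing (weight exceeds 68): on (a) the weight is 71, which does exceed 68, so (a) meets the standard; on (b) the weight is 78 less the opposing 8 gives net 70, which does exceed 68, so (b) meets the standard.
  All elements met. The burden passes to the provider.
At Stage 2 the provider must meet a scintilla of evidence (weight is at least 19): on (c) the weight is 17, which does not reach 19, so (c) does not meet the standard.
  The provider does not carry Stage 2.
So the patient prevails.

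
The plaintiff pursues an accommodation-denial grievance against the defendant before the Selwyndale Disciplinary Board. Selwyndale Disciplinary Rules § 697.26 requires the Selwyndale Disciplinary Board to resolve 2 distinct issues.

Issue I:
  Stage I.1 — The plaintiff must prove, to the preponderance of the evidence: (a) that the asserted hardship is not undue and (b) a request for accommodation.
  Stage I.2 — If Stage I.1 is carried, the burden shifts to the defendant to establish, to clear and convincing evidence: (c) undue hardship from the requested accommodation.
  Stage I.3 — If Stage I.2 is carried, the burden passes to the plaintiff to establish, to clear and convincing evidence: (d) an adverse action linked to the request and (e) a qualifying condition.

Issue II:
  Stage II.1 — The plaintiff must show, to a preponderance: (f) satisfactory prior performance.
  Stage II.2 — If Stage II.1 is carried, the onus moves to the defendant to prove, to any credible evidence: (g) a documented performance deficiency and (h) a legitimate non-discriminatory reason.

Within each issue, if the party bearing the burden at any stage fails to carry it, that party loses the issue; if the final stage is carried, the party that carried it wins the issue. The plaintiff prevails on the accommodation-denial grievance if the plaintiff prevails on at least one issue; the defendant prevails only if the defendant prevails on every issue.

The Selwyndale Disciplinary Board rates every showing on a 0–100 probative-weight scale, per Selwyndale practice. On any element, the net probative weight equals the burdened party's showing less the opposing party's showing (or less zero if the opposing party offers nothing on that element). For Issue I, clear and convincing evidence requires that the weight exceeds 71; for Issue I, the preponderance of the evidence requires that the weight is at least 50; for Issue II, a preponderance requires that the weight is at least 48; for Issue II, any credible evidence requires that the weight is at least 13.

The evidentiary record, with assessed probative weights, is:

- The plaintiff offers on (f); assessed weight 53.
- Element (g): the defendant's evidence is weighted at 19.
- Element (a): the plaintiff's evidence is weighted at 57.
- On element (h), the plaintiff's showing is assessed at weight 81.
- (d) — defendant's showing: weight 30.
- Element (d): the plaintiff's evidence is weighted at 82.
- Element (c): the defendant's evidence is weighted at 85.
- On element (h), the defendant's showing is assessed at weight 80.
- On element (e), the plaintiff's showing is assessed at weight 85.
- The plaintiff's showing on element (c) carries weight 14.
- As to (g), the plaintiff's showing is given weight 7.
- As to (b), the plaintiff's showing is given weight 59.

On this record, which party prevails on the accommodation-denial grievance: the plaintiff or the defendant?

plaintiff

— Issue I —
Stage I.1 (plaintiff, the preponderance of the evidence, weight is at least 50): (a) 57 ≥ 50 — meets; (b) 59 ≥ 50 — meets.
  All elements met. The burden passes to the defendant.
Stage I.2 (defendant, clear and convincing evidence, weight exceeds 71): (c) net 85−14=71 ≤ 71 — fails.
  The defendant does not carry Stage I.2.
The plaintiff prevails on this issue.
— Issue II —
At Stage II.1 the plaintiff must meet a preponderance (weight is at least 48): on (f) the weight is 53, ≥ 48, so (f) meets the standard.
  All elements met. The burden passes to the defendant.
At Stage II.2 the defendant must meet any credible evidence (weight is at least 13): on (g) the weight is 19 less the opposing 7 gives net 12, < 13, so (g) does not meet the standard; on (h) the weight is 80 less the opposing 81 gives net -1, < 13, so (h) does not meet the standard.
  The defendant does not carry Stage II.2.
The plaintiff prevails on this issue.
Per-issue: Issue I → plaintiff; Issue II → plaintiff. The plaintiff must prevail on at least one issue; overall, the plaintiff prevails.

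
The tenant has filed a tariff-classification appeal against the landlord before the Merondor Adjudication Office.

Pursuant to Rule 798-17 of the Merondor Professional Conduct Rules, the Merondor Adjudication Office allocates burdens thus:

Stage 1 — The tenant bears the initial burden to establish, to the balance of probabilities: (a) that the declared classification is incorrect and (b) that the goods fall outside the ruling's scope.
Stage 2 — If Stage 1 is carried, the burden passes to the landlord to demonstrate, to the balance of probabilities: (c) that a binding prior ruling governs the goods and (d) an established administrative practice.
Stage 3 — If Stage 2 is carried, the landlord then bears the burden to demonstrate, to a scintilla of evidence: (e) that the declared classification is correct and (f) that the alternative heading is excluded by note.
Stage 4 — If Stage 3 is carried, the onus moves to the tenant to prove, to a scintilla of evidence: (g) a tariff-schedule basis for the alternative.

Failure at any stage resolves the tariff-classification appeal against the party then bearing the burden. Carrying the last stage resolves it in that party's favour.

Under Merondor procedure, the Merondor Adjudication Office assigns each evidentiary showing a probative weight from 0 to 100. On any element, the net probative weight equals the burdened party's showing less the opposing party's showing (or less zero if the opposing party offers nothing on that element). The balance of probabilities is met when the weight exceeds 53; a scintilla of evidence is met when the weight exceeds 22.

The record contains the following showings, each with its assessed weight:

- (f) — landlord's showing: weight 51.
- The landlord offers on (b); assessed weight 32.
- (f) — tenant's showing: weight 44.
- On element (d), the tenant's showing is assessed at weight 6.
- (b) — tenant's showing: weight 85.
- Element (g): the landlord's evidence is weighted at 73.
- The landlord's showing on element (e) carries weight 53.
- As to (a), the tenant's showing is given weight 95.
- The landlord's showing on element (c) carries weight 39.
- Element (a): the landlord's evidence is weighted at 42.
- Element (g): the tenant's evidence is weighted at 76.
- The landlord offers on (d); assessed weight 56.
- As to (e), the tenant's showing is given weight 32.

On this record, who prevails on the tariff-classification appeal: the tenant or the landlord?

landlord

Stage 1 — burden on tenant; standard: the balance of probabilities (weight exceeds 53).
    (a): 95 − 42 = 53 ≤ 53 [not met]
    (b): 85 − 32 = 53 ≤ 53 [not met]
  Stage 1 not carried; the tenant fails its burden.
The landlord prevails.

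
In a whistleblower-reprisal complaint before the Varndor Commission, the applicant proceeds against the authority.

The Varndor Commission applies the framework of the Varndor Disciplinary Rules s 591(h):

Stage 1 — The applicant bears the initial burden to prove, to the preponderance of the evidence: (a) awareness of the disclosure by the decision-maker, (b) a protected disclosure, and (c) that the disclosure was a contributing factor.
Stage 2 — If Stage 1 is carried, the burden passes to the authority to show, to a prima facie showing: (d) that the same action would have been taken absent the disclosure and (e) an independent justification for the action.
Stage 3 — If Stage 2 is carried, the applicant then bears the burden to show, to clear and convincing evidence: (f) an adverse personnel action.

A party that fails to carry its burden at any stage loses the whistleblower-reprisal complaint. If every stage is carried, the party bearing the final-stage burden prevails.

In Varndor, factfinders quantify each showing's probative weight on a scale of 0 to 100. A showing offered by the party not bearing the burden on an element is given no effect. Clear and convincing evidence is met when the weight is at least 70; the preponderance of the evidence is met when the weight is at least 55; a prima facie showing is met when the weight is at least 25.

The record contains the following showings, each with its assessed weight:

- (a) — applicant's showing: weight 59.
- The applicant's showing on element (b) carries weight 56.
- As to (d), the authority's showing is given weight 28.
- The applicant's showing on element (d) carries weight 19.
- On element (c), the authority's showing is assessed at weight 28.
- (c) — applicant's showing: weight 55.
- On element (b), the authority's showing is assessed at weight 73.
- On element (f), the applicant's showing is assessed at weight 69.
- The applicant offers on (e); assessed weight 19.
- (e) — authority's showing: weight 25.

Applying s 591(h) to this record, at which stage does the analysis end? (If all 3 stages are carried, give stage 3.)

At Stage 1 the applicant must meet the preponderance of the evidence (weight is at least 55): on (a) the weight is 59, which does reach 55, so (a) meets the standard; on (b) the weight is 56 (the authority's 73 is given no effect), which does reach 55, so (b) meets the standard; on (c) the weight is 55 (the authority's 28 is given no effect), ≥ 55, so (c) meets the standard.
  Stage 1 carried; the burden shifts to the authority.
At Stage 2 the authority must meet a prima facie showing (weight is at least 25): on (d) the weight is 28 (the applicant's 19 is given no effect), which does reach 25, so (d) meets the standard; on (e) the weight is 25 (the applicant's 19 is given no effect), ≥ 25, so (e) meets the standard.
  Stage 2 is satisfied; the onus moves to the applicant.
At Stage 3 the applicant must meet clear and convincing evidence (weight is at least 70): on (f) the weight is 69, which does not reach 70, so (f) does not meet the standard.
  The applicant does not carry Stage 3.
So the authority prevails.

stage 3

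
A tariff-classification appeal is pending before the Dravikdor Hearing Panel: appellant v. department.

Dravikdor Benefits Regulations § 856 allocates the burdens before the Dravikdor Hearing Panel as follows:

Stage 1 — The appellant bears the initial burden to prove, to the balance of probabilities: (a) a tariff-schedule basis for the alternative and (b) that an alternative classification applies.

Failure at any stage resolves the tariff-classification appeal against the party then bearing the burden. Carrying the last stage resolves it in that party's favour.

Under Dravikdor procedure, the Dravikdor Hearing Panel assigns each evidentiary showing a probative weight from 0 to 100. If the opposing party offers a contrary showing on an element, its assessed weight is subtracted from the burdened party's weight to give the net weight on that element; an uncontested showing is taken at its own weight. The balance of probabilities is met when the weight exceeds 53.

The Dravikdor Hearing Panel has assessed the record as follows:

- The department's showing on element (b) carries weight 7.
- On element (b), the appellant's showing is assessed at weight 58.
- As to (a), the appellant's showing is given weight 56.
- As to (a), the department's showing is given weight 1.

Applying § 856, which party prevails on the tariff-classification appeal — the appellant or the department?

department

Stage 1 (appellant, the balance of probabilities, weight exceeds 53): (a) net 56−1=55 > 53 — meets; (b) net 58−7=51 ≤ 53 — fails.
  The appellant does not carry Stage 1.
The analysis ends at Stage 1; the department prevails.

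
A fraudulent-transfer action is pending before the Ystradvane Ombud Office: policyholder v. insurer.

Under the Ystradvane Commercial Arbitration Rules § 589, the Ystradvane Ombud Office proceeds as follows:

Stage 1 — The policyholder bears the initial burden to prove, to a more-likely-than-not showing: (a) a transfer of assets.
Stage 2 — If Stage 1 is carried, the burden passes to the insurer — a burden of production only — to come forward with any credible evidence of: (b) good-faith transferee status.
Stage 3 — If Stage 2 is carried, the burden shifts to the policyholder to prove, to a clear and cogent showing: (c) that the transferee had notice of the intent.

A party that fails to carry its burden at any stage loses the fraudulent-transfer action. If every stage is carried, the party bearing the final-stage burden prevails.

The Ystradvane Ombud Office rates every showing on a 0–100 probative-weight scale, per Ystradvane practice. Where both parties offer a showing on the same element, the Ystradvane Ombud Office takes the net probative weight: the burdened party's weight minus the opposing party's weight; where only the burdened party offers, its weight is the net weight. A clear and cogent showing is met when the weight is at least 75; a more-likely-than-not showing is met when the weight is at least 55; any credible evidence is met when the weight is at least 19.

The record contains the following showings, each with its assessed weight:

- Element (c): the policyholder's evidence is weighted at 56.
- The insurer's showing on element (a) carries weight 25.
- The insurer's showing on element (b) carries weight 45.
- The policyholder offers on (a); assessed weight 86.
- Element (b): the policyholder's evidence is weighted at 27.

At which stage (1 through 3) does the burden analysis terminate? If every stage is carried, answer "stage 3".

stage 2

At Stage 1 the policyholder must meet a more-likely-than-not showing (weight is at least 55): on (a) the weight is 86 less the opposing 25 gives net 61, ≥ 55, so (a) meets the standard.
  All elements met. The burden passes to the insurer.
At Stage 2 the insurer must meet any credible evidence (weight is at least 19): on (b) the weight is 45 less the opposing 27 gives net 18, which does not reach 19, so (b) does not meet the standard.
  The insurer does not carry Stage 2.
So the policyholder prevails.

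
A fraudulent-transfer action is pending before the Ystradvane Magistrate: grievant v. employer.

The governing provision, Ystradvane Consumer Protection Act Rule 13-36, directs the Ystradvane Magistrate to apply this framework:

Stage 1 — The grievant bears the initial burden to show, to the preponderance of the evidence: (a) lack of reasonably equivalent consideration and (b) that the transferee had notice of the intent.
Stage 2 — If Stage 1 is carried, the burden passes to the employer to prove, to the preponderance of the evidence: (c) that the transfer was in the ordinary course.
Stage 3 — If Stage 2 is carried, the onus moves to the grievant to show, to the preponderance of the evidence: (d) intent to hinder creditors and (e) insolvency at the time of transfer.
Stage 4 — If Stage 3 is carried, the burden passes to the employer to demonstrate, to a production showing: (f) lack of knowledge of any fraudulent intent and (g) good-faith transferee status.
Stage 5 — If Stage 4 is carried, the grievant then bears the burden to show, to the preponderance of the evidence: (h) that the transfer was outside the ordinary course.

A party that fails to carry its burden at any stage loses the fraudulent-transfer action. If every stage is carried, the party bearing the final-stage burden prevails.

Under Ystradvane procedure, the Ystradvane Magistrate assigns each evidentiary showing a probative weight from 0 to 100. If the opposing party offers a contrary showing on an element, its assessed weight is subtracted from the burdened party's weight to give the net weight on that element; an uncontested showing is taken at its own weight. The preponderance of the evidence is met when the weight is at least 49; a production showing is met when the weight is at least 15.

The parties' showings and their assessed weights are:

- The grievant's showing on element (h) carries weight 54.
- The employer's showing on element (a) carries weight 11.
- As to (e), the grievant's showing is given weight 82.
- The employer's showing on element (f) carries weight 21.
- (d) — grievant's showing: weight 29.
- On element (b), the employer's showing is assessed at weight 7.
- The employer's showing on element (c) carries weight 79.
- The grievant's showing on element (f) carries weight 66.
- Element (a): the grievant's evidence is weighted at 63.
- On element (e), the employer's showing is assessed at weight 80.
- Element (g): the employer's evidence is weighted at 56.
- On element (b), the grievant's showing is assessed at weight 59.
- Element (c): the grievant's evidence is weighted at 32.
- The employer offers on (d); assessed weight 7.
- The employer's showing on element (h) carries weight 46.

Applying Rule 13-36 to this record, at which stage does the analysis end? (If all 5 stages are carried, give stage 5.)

Stage 1 — burden on grievant; standard: the preponderance of the evidence (weight is at least 49).
    (a): 63 − 11 = 52 ≥ 49 [met]
    (b): 59 − 7 = 52 ≥ 49 [met]
  The grievant carries Stage 1; the employer now bears the burden.
Stage 2 — burden on employer; standard: the preponderance of the evidence (weight is at least 49).
    (c): 79 − 32 = 47 < 49 [not met]
  Not every element is met, so the employer fails to carry Stage 2.
The grievant prevails.

stage 2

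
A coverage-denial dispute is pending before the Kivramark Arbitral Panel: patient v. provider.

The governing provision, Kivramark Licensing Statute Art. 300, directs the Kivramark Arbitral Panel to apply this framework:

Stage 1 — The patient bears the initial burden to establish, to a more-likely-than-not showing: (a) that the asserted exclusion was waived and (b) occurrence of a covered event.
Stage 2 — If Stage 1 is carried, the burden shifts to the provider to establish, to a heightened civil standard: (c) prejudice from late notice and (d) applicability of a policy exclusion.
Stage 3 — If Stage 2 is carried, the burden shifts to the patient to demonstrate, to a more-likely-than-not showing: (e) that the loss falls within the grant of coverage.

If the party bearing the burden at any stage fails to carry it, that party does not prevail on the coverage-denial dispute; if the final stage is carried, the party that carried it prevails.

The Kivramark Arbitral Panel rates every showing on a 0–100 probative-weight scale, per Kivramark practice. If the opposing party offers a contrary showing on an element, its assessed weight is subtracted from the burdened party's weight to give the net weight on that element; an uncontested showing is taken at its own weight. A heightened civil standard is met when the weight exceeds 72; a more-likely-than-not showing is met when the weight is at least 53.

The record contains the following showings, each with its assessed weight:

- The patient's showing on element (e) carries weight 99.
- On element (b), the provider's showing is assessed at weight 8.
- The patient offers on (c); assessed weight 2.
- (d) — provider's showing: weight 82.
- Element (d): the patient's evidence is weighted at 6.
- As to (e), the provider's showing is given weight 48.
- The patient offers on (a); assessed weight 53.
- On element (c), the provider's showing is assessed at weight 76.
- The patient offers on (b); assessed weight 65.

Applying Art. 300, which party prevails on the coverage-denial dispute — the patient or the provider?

provider

Stage 1 — burden on patient; standard: a more-likely-than-not showing (weight is at least 53).
    (a): 53 ≥ 53 [met]
    (b): 65 − 8 = 57 ≥ 53 [met]
  All elements met. The burden passes to the provider.
Stage 2 — burden on provider; standard: a heightened civil standard (weight exceeds 72).
    (c): 76 − 2 = 74 > 72 [met]
    (d): 82 − 6 = 76 > 72 [met]
  Stage 2 is satisfied; the onus moves to the patient.
Stage 3 — burden on patient; standard: a more-likely-than-not showing (weight is at least 53).
    (e): 99 − 48 = 51 < 53 [not met]
  The patient does not carry Stage 3.
So the provider prevails.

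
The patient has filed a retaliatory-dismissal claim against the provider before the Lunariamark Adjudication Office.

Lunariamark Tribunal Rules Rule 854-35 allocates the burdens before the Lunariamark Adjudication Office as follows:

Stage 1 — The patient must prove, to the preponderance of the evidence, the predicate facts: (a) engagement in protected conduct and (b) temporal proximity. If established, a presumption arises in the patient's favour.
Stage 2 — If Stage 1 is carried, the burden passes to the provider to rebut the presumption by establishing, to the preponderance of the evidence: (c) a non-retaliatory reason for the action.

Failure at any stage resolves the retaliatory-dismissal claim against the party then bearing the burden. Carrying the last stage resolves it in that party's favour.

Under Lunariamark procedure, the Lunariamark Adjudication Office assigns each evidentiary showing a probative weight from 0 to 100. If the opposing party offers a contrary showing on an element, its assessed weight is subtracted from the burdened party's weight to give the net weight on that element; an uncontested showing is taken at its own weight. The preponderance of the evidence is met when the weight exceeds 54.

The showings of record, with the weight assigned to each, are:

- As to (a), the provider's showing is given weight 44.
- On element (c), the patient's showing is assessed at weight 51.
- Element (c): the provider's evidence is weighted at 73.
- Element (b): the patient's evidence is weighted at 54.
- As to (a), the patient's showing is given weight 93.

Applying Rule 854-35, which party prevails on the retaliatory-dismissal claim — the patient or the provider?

Stage 1 — burden on patient; standard: the preponderance of the evidence (weight exceeds 54).
    (a): 93 − 44 = 49 ≤ 54 [not met]
    (b): 54 ≤ 54 [not met]
  The patient does not carry Stage 1.
So the provider prevails.

provider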